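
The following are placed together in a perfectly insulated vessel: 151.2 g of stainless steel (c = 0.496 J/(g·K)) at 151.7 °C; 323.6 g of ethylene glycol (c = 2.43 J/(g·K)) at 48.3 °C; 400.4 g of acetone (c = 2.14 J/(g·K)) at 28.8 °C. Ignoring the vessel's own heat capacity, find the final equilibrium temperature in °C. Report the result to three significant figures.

T_f = 43.1 °C

Σ mᵢcᵢ(T − Tᵢ) = 0  ⇒  T = Σ mᵢcᵢTᵢ / Σ mᵢcᵢ
Σ mᵢcᵢ = 151.2×0.496 + 323.6×2.43 + 400.4×2.14 = 1718.1992
Σ mᵢcᵢTᵢ = 74.9952×151.7 + 786.348×48.3 + 856.856×28.8 = 74035
T = 74035 / 1718.1992 = 43.09 °C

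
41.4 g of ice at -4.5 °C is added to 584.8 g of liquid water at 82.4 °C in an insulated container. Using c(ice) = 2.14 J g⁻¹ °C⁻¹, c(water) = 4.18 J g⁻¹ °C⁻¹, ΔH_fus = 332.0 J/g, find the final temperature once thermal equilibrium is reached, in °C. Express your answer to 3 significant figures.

T_f = 71.5 °C

Heat to bring ice to 0 °C and melt it: q₁ = 41.4×2.14×4.5 + 41.4×332.0 = 14143 J
Heat the water can supply cooling to 0 °C: 584.8×4.18×82.4 = 201424 J > q₁, so all ice melts.
Energy balance: 584.8×4.18×(82.4 − T) = 14143 + 41.4×4.18×(T − 0)
2444.464(82.4 − T) = 14143 + 173.052 T
201424 − 14143 = 2617.516 T
T = 187281 / 2617.516 = 71.549 °C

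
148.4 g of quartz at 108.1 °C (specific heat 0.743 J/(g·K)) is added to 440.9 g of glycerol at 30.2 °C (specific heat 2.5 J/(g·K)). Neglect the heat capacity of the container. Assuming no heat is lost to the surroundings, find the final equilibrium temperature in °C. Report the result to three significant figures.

T_f = 37.3 °C

Heat lost by quartz = heat gained by glycerol.
(148.4)(0.743)(108.1 − T) = (440.9)(2.5)(T − 30.2)
110.2612 (108.1 − T) = 1102.25 (T − 30.2)
11919 − 110.2612 T = 1102.25 T − 33288
45207 = 1212.5112 T
T = 37.28 °C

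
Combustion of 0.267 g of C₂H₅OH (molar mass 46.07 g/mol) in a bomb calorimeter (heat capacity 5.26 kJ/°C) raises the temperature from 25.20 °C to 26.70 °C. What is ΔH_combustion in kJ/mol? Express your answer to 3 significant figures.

ΔH = -1360 kJ/mol

ΔT = 26.70 − 25.20 = 1.50 °C
q_cal = C_cal × ΔT = 5.26 × 1.50 = 7.89 kJ
n = 0.267 / 46.07 = 0.005796 mol
q_rxn = −q_cal = -7.89 kJ
ΔH = -7.89 / 0.005796 = -1361 kJ/mol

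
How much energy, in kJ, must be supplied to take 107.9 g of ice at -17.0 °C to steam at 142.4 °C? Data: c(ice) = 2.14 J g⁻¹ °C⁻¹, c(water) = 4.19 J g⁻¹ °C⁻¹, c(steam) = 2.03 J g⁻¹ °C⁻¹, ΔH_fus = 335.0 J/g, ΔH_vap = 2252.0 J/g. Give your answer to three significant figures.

q1 (heat ice -17.0→0.0 °C): 107.9 × 2.14 × 17.0 = 3925 J
q2 (melt at 0 °C): 107.9 × 335.0 = 36147 J
q3 (heat water 0.0→100.0 °C): 107.9 × 4.19 × 100.0 = 45210 J
q4 (vaporize at 100 °C): 107.9 × 2252.0 = 242991 J
q5 (heat steam 100.0→142.4 °C): 107.9 × 2.03 × 42.4 = 9287 J
Total: 3925 + 36147 + 45210 + 242991 + 9287 = 337560 J = 338 kJ

q = 338 kJ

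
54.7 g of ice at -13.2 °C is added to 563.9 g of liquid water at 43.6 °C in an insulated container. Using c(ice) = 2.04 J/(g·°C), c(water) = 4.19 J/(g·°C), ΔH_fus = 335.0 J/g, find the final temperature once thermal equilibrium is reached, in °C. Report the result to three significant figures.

T_f = 32.1 °C

Heat to bring ice to 0 °C and melt it: q₁ = 54.7×2.04×13.2 + 54.7×335.0 = 19797 J
Heat the water can supply cooling to 0 °C: 563.9×4.19×43.6 = 103016 J > q₁, so all ice melts.
Energy balance: 563.9×4.19×(43.6 − T) = 19797 + 54.7×4.19×(T − 0)
2362.741(43.6 − T) = 19797 + 229.193 T
103016 − 19797 = 2591.934 T
T = 83219 / 2591.934 = 32.11 °C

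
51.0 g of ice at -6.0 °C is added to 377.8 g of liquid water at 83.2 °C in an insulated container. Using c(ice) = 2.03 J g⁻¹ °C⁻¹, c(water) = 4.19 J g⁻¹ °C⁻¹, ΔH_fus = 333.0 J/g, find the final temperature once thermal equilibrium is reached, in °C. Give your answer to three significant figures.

T_f = 63.5 °C

Heat to bring ice to 0 °C and melt it: q₁ = 51.0×2.03×6.0 + 51.0×333.0 = 17604 J
Heat the water can supply cooling to 0 °C: 377.8×4.19×83.2 = 131704 J > q₁, so all ice melts.
Energy balance: 377.8×4.19×(83.2 − T) = 17604 + 51.0×4.19×(T − 0)
1582.982(83.2 − T) = 17604 + 213.69 T
131704 − 17604 = 1796.672 T
T = 114100 / 1796.672 = 63.51 °C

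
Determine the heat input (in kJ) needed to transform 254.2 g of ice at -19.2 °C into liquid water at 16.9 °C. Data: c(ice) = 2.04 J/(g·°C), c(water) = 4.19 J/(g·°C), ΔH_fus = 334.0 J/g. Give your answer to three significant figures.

q = 113 kJ

q1 (heat ice -19.2→0.0 °C): 254.2 × 2.04 × 19.2 = 9957 J
q2 (melt at 0 °C): 254.2 × 334.0 = 84903 J
q3 (heat water 0.0→16.9 °C): 254.2 × 4.19 × 16.9 = 18000 J
Total: 9957 + 84903 + 18000 = 112860 J = 113 kJ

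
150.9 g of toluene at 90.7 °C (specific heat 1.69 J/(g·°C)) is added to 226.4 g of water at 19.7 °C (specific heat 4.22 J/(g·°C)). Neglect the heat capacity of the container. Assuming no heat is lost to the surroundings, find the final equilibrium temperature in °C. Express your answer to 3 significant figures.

T_f = 34.7 °C

Heat lost by toluene = heat gained by water.
(150.9)(1.69)(90.7 − T) = (226.4)(4.22)(T − 19.7)
255.021 (90.7 − T) = 955.408 (T − 19.7)
23130 − 255.021 T = 955.408 T − 18822
41952 = 1210.429 T
T = 34.66 °C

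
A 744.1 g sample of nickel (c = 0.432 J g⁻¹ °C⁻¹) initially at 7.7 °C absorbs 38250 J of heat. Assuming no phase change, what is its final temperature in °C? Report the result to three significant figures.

T_f = 127 °C

ΔT = q / (m c) = 38250 / (744.1 × 0.432) = 119.0 °C
T_f = 7.7 + 119.0 = 126.7 °C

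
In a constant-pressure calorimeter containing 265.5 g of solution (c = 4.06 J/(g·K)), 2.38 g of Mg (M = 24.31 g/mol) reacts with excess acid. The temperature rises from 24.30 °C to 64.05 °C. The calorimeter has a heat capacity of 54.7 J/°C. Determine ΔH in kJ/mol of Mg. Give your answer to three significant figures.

ΔH = -460 kJ/mol

|ΔT| = |64.05 − 24.30| = 39.75 °C
|q_surr| = (265.5 × 4.06 + 54.7) × 39.75 = 1132.63 × 39.75 = 45020 J
n(Mg) = 2.38 / 24.31 = 0.09790 mol
Temperature rose, so q_rxn = −|q_surr| = -45.02 kJ
ΔH = q_rxn / n = -459.9 kJ/mol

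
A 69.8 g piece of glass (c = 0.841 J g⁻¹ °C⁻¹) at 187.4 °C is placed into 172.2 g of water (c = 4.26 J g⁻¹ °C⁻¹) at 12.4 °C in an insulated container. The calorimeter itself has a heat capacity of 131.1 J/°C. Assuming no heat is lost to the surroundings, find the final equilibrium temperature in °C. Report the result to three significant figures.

T_f = 23.5 °C

Heat lost by glass = heat gained by water + calorimeter.
(69.8)(0.841)(187.4 − T) = [(172.2)(4.26) + 131.1](T − 12.4)
58.7018 (187.4 − T) = 864.672 (T − 12.4)
11001 − 58.7018 T = 864.672 T − 10722
21723 = 923.3738 T
T = 23.53 °C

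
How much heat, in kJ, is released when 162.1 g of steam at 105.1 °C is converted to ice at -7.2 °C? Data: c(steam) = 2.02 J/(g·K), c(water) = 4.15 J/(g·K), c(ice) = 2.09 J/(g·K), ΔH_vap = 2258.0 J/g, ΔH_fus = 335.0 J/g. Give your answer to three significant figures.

q1 (cool steam 105.1→100 °C): 162.1 × 2.02 × 5.1 = 1670 J
q2 (condense at 100 °C): 162.1 × 2258.0 = 366022 J
q3 (cool water 100→0 °C): 162.1 × 4.15 × 100.0 = 67272 J
q4 (freeze at 0 °C): 162.1 × 335.0 = 54304 J
q5 (cool ice 0→-7.2 °C): 162.1 × 2.09 × 7.2 = 2439 J
Total: 1670 + 366022 + 67272 + 54304 + 2439 = 491707 J = 492 kJ

q = 492 kJ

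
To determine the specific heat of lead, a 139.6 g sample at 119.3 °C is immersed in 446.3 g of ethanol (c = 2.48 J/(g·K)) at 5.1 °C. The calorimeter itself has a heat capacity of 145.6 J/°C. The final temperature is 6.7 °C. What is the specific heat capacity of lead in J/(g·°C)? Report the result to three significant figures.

c = 0.127 J/(g·°C)

q_gained = (446.3 × 2.48 + 145.6) × (6.7 − 5.1) = 2004 J
q_lost = 139.6 × c × (119.3 − 6.7) = 15718.96 c
Set equal: c = 2004 / 15718.96 = 0.127 J/(g·°C)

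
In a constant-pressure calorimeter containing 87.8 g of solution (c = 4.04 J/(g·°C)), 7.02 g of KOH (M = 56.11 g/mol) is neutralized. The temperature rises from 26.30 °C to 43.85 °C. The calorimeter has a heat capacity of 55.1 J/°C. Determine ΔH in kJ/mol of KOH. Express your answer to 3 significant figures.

|ΔT| = |43.85 − 26.30| = 17.55 °C
|q_surr| = (87.8 × 4.04 + 55.1) × 17.55 = 409.812 × 17.55 = 7192 J
n(KOH) = 7.02 / 56.11 = 0.1251 mol
Temperature rose, so q_rxn = −|q_surr| = -7.192 kJ
ΔH = q_rxn / n = -57.49 kJ/mol

ΔH = -57.5 kJ/mol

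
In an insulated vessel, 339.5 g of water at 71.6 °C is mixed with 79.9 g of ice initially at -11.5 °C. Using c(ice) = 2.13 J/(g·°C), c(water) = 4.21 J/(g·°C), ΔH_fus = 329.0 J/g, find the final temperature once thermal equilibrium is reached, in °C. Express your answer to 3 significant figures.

T_f = 42.0 °C

Heat to bring ice to 0 °C and melt it: q₁ = 79.9×2.13×11.5 + 79.9×329.0 = 28244 J
Heat the water can supply cooling to 0 °C: 339.5×4.21×71.6 = 102338 J > q₁, so all ice melts.
Energy balance: 339.5×4.21×(71.6 − T) = 28244 + 79.9×4.21×(T − 0)
1429.295(71.6 − T) = 28244 + 336.379 T
102338 − 28244 = 1765.674 T
T = 74094 / 1765.674 = 41.96 °C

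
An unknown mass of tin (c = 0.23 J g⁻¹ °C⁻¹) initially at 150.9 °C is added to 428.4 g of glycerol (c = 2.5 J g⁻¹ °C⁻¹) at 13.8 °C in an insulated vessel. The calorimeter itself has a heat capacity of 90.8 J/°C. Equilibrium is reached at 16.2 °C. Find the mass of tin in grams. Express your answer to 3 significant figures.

q_gained = (428.4 × 2.5 + 90.8) × (16.2 − 13.8) = 2788 J
q_lost = m × 0.23 × (150.9 − 16.2) = 30.981 m
m = 2788 / 30.981 = 90.0 g

m = 90.0 g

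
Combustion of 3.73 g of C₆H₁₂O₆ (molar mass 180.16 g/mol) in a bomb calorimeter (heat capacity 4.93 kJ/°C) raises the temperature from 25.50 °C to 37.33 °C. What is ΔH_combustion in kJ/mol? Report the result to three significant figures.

ΔH = -2820 kJ/mol

ΔT = 37.33 − 25.50 = 11.83 °C
q_cal = C_cal × ΔT = 4.93 × 11.83 = 58.3219 kJ
n = 3.73 / 180.16 = 0.02070 mol
q_rxn = −q_cal = -58.3219 kJ
ΔH = -58.3219 / 0.02070 = -2817 kJ/mol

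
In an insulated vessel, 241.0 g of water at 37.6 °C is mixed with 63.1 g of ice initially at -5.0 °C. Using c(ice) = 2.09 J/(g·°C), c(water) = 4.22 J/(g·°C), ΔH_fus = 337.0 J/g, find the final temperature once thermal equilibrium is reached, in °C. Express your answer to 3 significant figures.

Heat to bring ice to 0 °C and melt it: q₁ = 63.1×2.09×5.0 + 63.1×337.0 = 21924 J
Heat the water can supply cooling to 0 °C: 241.0×4.22×37.6 = 38240.0 J > q₁, so all ice melts.
Energy balance: 241.0×4.22×(37.6 − T) = 21924 + 63.1×4.22×(T − 0)
1017.02(37.6 − T) = 21924 + 266.282 T
38240.0 − 21924 = 1283.302 T
T = 16316.0 / 1283.302 = 12.71 °C

T_f = 12.7 °C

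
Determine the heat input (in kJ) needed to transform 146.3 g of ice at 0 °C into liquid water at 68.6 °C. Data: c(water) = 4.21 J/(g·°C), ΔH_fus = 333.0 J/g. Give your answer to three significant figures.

q1 (melt at 0 °C): 146.3 × 333.0 = 48718 J
q2 (heat water 0.0→68.6 °C): 146.3 × 4.21 × 68.6 = 42252 J
Total: 48718 + 42252 = 90970 J = 91.0 kJ

q = 91.0 kJ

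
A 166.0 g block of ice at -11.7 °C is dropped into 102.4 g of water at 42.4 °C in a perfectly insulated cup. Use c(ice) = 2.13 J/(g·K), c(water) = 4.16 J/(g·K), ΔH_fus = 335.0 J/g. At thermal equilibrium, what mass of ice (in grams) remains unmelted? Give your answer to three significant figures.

Heat to warm all ice to 0 °C: 166.0×2.13×11.7 = 4136.9 J
Heat released by water cooling to 0 °C: 102.4×4.16×42.4 = 18062 J
18062 J < 4136.9 + 166.0×335.0 = 59746.9 J, so not all ice melts; final T = 0 °C.
Heat left for melting: 18062 − 4136.9 = 13925.1 J
Mass melted = 13925.1 / 335.0 = 41.57 g
Ice remaining = 166.0 − 41.57 = 124.43 g

m_ice remaining = 124 g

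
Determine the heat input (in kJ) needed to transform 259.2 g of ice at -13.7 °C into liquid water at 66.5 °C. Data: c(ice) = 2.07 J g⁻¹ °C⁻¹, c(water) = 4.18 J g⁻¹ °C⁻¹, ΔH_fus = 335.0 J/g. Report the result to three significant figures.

q1 (heat ice -13.7→0.0 °C): 259.2 × 2.07 × 13.7 = 7351 J
q2 (melt at 0 °C): 259.2 × 335.0 = 86832 J
q3 (heat water 0.0→66.5 °C): 259.2 × 4.18 × 66.5 = 72050 J
Total: 7351 + 86832 + 72050 = 166233 J = 166 kJ

q = 166 kJ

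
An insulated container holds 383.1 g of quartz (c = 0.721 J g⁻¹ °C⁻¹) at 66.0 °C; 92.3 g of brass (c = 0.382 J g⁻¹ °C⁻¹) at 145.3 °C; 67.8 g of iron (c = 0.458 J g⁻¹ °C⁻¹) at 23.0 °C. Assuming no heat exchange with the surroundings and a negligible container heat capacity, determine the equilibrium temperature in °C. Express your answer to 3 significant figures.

T_f = 70.3 °C

Σ mᵢcᵢ(T − Tᵢ) = 0  ⇒  T = Σ mᵢcᵢTᵢ / Σ mᵢcᵢ
Σ mᵢcᵢ = 383.1×0.721 + 92.3×0.382 + 67.8×0.458 = 342.5261
Σ mᵢcᵢTᵢ = 276.2151×66.0 + 35.2586×145.3 + 31.0524×23.0 = 24067
T = 24067 / 342.5261 = 70.26 °C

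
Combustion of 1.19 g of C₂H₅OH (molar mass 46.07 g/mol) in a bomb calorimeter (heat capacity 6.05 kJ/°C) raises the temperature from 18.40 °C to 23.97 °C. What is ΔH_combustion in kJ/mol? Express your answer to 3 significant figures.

ΔT = 23.97 − 18.40 = 5.57 °C
q_cal = C_cal × ΔT = 6.05 × 5.57 = 33.6985 kJ
n = 1.19 / 46.07 = 0.02583 mol
q_rxn = −q_cal = -33.6985 kJ
ΔH = -33.6985 / 0.02583 = -1304.6 kJ/mol

ΔH = -1300 kJ/mol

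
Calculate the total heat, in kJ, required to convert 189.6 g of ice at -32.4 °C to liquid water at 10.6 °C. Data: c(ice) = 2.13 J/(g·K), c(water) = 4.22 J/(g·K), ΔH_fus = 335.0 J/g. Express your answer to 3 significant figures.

q1 (heat ice -32.4→0.0 °C): 189.6 × 2.13 × 32.4 = 13085 J
q2 (melt at 0 °C): 189.6 × 335.0 = 63516 J
q3 (heat water 0.0→10.6 °C): 189.6 × 4.22 × 10.6 = 8481 J
Total: 13085 + 63516 + 8481 = 85082 J = 85.1 kJ

q = 85.1 kJ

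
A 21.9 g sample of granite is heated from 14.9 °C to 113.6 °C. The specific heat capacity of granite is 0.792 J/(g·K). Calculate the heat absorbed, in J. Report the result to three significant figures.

q = m c ΔT = 21.9 × 0.792 × (113.6 − 14.9)
q = 21.9 × 0.792 × 98.7 = 1712 J

q = 1710 J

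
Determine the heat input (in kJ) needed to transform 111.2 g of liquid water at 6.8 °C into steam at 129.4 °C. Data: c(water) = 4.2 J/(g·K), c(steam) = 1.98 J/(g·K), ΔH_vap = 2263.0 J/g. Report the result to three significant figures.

q1 (heat water 6.8→100.0 °C): 111.2 × 4.2 × 93.2 = 43528 J
q2 (vaporize at 100 °C): 111.2 × 2263.0 = 251646 J
q3 (heat steam 100.0→129.4 °C): 111.2 × 1.98 × 29.4 = 6473 J
Total: 43528 + 251646 + 6473 = 301647 J = 302 kJ

q = 302 kJ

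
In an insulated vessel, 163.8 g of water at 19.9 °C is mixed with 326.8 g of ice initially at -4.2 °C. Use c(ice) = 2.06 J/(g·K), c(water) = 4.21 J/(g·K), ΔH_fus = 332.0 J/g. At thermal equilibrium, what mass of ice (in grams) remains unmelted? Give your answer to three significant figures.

Heat to warm all ice to 0 °C: 326.8×2.06×4.2 = 2827.5 J
Heat released by water cooling to 0 °C: 163.8×4.21×19.9 = 13723 J
13723 J < 2827.5 + 326.8×332.0 = 111325.1 J, so not all ice melts; final T = 0 °C.
Heat left for melting: 13723 − 2827.5 = 10895.5 J
Mass melted = 10895.5 / 332.0 = 32.82 g
Ice remaining = 326.8 − 32.82 = 293.98 g

m_ice remaining = 294 g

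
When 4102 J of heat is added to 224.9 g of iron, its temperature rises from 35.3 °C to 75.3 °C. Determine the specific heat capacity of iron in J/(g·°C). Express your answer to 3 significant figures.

c = 0.456 J/(g·°C)

c = q / (m ΔT) = 4102 / (224.9 × 40.0)
c = 4102 / 8996 = 0.456 J/(g·°C)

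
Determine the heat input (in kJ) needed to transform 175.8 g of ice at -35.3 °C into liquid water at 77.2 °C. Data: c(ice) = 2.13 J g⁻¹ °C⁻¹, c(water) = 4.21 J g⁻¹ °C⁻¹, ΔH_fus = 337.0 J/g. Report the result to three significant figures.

q1 (heat ice -35.3→0.0 °C): 175.8 × 2.13 × 35.3 = 13218 J
q2 (melt at 0 °C): 175.8 × 337.0 = 59245 J
q3 (heat water 0.0→77.2 °C): 175.8 × 4.21 × 77.2 = 57137 J
Total: 13218 + 59245 + 57137 = 129600 J = 130 kJ

q = 130 kJ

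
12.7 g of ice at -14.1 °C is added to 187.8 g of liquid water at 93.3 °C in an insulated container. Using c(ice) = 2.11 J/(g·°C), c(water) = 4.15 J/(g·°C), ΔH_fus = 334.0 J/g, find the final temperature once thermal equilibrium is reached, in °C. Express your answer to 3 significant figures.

Heat to bring ice to 0 °C and melt it: q₁ = 12.7×2.11×14.1 + 12.7×334.0 = 4619.6 J
Heat the water can supply cooling to 0 °C: 187.8×4.15×93.3 = 72715.2 J > q₁, so all ice melts.
Energy balance: 187.8×4.15×(93.3 − T) = 4619.6 + 12.7×4.15×(T − 0)
779.37(93.3 − T) = 4619.6 + 52.705 T
72715.2 − 4619.6 = 832.075 T
T = 68095.6 / 832.075 = 81.84 °C

T_f = 81.8 °C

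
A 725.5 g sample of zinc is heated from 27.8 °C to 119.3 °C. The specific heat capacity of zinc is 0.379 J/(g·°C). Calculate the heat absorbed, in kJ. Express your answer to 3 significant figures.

q = 25.2 kJ

q = m c ΔT = 725.5 × 0.379 × (119.3 − 27.8)
q = 725.5 × 0.379 × 91.5 = 25160 J = 25.2 kJ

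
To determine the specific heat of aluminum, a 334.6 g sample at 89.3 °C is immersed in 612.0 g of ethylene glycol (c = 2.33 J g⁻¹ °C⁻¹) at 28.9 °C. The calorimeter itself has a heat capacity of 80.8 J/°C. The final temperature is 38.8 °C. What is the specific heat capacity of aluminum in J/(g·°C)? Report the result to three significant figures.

c = 0.883 J/(g·°C)

q_gained = (612.0 × 2.33 + 80.8) × (38.8 − 28.9) = 14920 J
q_lost = 334.6 × c × (89.3 − 38.8) = 16897.3 c
Set equal: c = 14920 / 16897.3 = 0.883 J/(g·°C)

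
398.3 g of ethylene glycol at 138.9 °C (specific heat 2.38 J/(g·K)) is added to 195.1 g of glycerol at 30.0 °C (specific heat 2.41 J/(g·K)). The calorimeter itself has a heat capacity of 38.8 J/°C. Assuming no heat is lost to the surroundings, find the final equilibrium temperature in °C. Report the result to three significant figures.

T_f = 101 °C

Heat lost by ethylene glycol = heat gained by glycerol + calorimeter.
(398.3)(2.38)(138.9 − T) = [(195.1)(2.41) + 38.8](T − 30.0)
947.954 (138.9 − T) = 508.991 (T − 30.0)
131670 − 947.954 T = 508.991 T − 15270
146940 = 1456.945 T
T = 100.9 °C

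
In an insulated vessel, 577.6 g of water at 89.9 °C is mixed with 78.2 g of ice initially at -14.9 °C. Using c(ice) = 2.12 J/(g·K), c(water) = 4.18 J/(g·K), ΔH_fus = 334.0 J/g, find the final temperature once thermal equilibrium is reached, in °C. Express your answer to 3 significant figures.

T_f = 68.8 °C

Heat to bring ice to 0 °C and melt it: q₁ = 78.2×2.12×14.9 + 78.2×334.0 = 28589 J
Heat the water can supply cooling to 0 °C: 577.6×4.18×89.9 = 217052 J > q₁, so all ice melts.
Energy balance: 577.6×4.18×(89.9 − T) = 28589 + 78.2×4.18×(T − 0)
2414.368(89.9 − T) = 28589 + 326.876 T
217052 − 28589 = 2741.244 T
T = 188463 / 2741.244 = 68.75 °C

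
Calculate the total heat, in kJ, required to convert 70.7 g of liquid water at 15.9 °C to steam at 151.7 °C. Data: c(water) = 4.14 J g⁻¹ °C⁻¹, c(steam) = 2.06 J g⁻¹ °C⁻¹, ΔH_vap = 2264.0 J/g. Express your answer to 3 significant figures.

q1 (heat water 15.9→100.0 °C): 70.7 × 4.14 × 84.1 = 24616 J
q2 (vaporize at 100 °C): 70.7 × 2264.0 = 160065 J
q3 (heat steam 100.0→151.7 °C): 70.7 × 2.06 × 51.7 = 7530 J
Total: 24616 + 160065 + 7530 = 192211 J = 192 kJ

q = 192 kJ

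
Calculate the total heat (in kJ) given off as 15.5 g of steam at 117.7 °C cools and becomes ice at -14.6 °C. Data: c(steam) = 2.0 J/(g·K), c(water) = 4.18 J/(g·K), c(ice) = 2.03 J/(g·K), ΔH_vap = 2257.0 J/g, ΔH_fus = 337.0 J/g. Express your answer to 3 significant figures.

q1 (cool steam 117.7→100 °C): 15.5 × 2.0 × 17.7 = 549 J
q2 (condense at 100 °C): 15.5 × 2257.0 = 34984 J
q3 (cool water 100→0 °C): 15.5 × 4.18 × 100.0 = 6479 J
q4 (freeze at 0 °C): 15.5 × 337.0 = 5224 J
q5 (cool ice 0→-14.6 °C): 15.5 × 2.03 × 14.6 = 459 J
Total: 549 + 34984 + 6479 + 5224 + 459 = 47695 J = 47.7 kJ

q = 47.7 kJ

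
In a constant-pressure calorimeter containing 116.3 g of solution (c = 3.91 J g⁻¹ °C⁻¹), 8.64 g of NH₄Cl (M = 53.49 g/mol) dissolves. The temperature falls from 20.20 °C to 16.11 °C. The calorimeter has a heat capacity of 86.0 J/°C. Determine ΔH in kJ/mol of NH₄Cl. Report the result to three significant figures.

ΔH = 13.7 kJ/mol

|ΔT| = |16.11 − 20.20| = 4.09 °C
|q_surr| = (116.3 × 3.91 + 86.0) × 4.09 = 540.733 × 4.09 = 2212 J
n(NH₄Cl) = 8.64 / 53.49 = 0.1615 mol
Temperature fell, so q_rxn = +|q_surr| = 2.212 kJ
ΔH = q_rxn / n = 13.70 kJ/mol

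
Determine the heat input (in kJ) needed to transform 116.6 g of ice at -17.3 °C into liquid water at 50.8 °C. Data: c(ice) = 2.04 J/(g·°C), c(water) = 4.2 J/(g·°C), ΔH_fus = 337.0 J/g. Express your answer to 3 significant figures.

q = 68.3 kJ

q1 (heat ice -17.3→0.0 °C): 116.6 × 2.04 × 17.3 = 4115 J
q2 (melt at 0 °C): 116.6 × 337.0 = 39294 J
q3 (heat water 0.0→50.8 °C): 116.6 × 4.2 × 50.8 = 24878 J
Total: 4115 + 39294 + 24878 = 68287 J = 68.3 kJ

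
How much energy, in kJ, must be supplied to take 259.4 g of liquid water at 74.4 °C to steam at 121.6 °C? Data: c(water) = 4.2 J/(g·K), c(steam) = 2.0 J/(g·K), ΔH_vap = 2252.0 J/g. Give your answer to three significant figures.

q1 (heat water 74.4→100.0 °C): 259.4 × 4.2 × 25.6 = 27891 J
q2 (vaporize at 100 °C): 259.4 × 2252.0 = 584169 J
q3 (heat steam 100.0→121.6 °C): 259.4 × 2.0 × 21.6 = 11206 J
Total: 27891 + 584169 + 11206 = 623266 J = 623 kJ

q = 623 kJ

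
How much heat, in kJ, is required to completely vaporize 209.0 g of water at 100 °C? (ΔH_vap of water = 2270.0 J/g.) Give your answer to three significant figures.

q = 474 kJ

q = m × ΔH_vap = 209.0 × 2270.0 = 474400 J = 474 kJ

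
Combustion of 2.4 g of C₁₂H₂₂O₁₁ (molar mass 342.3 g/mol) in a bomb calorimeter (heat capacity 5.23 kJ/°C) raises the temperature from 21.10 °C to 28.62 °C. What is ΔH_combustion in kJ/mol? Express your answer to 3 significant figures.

ΔH = -5610 kJ/mol

ΔT = 28.62 − 21.10 = 7.52 °C
q_cal = C_cal × ΔT = 5.23 × 7.52 = 39.3296 kJ
n = 2.4 / 342.3 = 0.007011 mol
q_rxn = −q_cal = -39.3296 kJ
ΔH = -39.3296 / 0.007011 = -5610 kJ/mol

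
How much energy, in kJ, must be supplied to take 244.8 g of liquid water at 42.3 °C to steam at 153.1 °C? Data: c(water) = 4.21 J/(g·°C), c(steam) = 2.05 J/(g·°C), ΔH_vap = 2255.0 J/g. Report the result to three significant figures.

q = 638 kJ

q1 (heat water 42.3→100.0 °C): 244.8 × 4.21 × 57.7 = 59466 J
q2 (vaporize at 100 °C): 244.8 × 2255.0 = 552024 J
q3 (heat steam 100.0→153.1 °C): 244.8 × 2.05 × 53.1 = 26648 J
Total: 59466 + 552024 + 26648 = 638138 J = 638 kJ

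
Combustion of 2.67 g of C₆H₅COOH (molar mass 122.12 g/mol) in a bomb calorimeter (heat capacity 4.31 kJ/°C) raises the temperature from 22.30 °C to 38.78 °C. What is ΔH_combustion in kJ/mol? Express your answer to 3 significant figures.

ΔH = -3250 kJ/mol

ΔT = 38.78 − 22.30 = 16.48 °C
q_cal = C_cal × ΔT = 4.31 × 16.48 = 71.0288 kJ
n = 2.67 / 122.12 = 0.02186 mol
q_rxn = −q_cal = -71.0288 kJ
ΔH = -71.0288 / 0.02186 = -3249 kJ/mol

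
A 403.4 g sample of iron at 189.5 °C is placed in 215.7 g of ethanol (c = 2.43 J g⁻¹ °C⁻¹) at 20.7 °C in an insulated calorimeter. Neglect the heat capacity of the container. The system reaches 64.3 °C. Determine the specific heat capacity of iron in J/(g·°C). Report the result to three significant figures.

c = 0.452 J/(g·°C)

q_gained = (215.7 × 2.43) × (64.3 − 20.7) = 22850 J
q_lost = 403.4 × c × (189.5 − 64.3) = 50505.68 c
Set equal: c = 22850 / 50505.68 = 0.452 J/(g·°C)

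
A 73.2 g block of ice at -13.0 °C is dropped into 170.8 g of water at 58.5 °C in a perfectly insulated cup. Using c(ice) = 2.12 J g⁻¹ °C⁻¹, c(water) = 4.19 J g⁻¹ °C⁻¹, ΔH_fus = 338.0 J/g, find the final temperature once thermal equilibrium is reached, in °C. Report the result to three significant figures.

T_f = 14.8 °C

Heat to bring ice to 0 °C and melt it: q₁ = 73.2×2.12×13.0 + 73.2×338.0 = 26759 J
Heat the water can supply cooling to 0 °C: 170.8×4.19×58.5 = 41865.6 J > q₁, so all ice melts.
Energy balance: 170.8×4.19×(58.5 − T) = 26759 + 73.2×4.19×(T − 0)
715.652(58.5 − T) = 26759 + 306.708 T
41865.6 − 26759 = 1022.360 T
T = 15106.6 / 1022.360 = 14.78 °C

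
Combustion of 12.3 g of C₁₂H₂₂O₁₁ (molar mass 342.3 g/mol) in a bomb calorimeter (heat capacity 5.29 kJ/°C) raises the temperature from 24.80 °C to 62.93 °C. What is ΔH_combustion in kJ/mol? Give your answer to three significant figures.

ΔH = -5610 kJ/mol

ΔT = 62.93 − 24.80 = 38.13 °C
q_cal = C_cal × ΔT = 5.29 × 38.13 = 201.7077 kJ
n = 12.3 / 342.3 = 0.03593 mol
q_rxn = −q_cal = -201.7077 kJ
ΔH = -201.7077 / 0.03593 = -5614 kJ/mol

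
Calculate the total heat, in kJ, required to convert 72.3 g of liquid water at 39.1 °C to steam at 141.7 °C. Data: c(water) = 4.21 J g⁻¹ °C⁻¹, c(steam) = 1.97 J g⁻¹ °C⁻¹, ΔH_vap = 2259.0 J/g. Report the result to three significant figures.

q1 (heat water 39.1→100.0 °C): 72.3 × 4.21 × 60.9 = 18537 J
q2 (vaporize at 100 °C): 72.3 × 2259.0 = 163326 J
q3 (heat steam 100.0→141.7 °C): 72.3 × 1.97 × 41.7 = 5939 J
Total: 18537 + 163326 + 5939 = 187802 J = 188 kJ

q = 188 kJ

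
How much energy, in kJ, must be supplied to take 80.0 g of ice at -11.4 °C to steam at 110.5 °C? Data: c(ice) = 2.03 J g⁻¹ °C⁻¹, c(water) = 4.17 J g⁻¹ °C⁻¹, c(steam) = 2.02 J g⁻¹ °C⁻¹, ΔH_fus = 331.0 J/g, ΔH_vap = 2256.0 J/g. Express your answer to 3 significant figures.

q1 (heat ice -11.4→0.0 °C): 80.0 × 2.03 × 11.4 = 1851 J
q2 (melt at 0 °C): 80.0 × 331.0 = 26480 J
q3 (heat water 0.0→100.0 °C): 80.0 × 4.17 × 100.0 = 33360 J
q4 (vaporize at 100 °C): 80.0 × 2256.0 = 180480 J
q5 (heat steam 100.0→110.5 °C): 80.0 × 2.02 × 10.5 = 1697 J
Total: 1851 + 26480 + 33360 + 180480 + 1697 = 243868 J = 244 kJ

q = 244 kJ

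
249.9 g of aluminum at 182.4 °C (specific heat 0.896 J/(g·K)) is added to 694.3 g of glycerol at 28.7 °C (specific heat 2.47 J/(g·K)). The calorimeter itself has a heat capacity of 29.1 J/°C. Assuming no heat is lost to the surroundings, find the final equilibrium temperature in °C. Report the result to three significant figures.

T_f = 46.2 °C

Heat lost by aluminum = heat gained by glycerol + calorimeter.
(249.9)(0.896)(182.4 − T) = [(694.3)(2.47) + 29.1](T − 28.7)
223.9104 (182.4 − T) = 1744.021 (T − 28.7)
40841 − 223.9104 T = 1744.021 T − 50053
90894 = 1967.9314 T
T = 46.19 °C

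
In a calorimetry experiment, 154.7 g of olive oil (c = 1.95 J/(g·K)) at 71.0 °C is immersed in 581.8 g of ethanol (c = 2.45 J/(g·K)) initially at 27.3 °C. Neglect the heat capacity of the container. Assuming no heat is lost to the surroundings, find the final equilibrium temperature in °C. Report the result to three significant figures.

Heat lost by olive oil = heat gained by ethanol.
(154.7)(1.95)(71.0 − T) = (581.8)(2.45)(T − 27.3)
301.665 (71.0 − T) = 1425.41 (T − 27.3)
21418 − 301.665 T = 1425.41 T − 38914
60332 = 1727.075 T
T = 34.93 °C

T_f = 34.9 °C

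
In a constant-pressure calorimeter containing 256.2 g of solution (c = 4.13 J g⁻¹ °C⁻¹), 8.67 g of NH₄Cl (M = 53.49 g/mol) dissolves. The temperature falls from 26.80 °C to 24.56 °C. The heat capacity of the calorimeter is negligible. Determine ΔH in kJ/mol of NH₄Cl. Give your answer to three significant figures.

|ΔT| = |24.56 − 26.80| = 2.24 °C
|q_surr| = (256.2 × 4.13) × 2.24 = 1058.106 × 2.24 = 2370 J
n(NH₄Cl) = 8.67 / 53.49 = 0.1621 mol
Temperature fell, so q_rxn = +|q_surr| = 2.370 kJ
ΔH = q_rxn / n = 14.62 kJ/mol

ΔH = 14.6 kJ/mol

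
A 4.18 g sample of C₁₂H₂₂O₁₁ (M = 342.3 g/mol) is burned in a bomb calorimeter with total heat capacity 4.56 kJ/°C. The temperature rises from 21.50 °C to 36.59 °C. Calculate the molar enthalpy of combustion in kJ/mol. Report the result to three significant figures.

ΔH = -5630 kJ/mol

ΔT = 36.59 − 21.50 = 15.09 °C
q_cal = C_cal × ΔT = 4.56 × 15.09 = 68.8104 kJ
n = 4.18 / 342.3 = 0.012212 mol
q_rxn = −q_cal = -68.8104 kJ
ΔH = -68.8104 / 0.012212 = -5634.7 kJ/mol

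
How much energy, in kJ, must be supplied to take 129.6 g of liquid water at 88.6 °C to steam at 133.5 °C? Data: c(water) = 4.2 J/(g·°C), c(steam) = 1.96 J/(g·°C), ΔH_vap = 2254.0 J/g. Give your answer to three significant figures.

q = 307 kJ

q1 (heat water 88.6→100.0 °C): 129.6 × 4.2 × 11.4 = 6205 J
q2 (vaporize at 100 °C): 129.6 × 2254.0 = 292118 J
q3 (heat steam 100.0→133.5 °C): 129.6 × 1.96 × 33.5 = 8510 J
Total: 6205 + 292118 + 8510 = 306833 J = 307 kJ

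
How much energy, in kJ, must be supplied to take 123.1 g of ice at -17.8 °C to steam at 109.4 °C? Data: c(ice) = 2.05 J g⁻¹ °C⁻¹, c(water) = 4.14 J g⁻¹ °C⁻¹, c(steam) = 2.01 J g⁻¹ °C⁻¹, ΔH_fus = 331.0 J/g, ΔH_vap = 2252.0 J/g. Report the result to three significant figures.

q = 376 kJ

q1 (heat ice -17.8→0.0 °C): 123.1 × 2.05 × 17.8 = 4492 J
q2 (melt at 0 °C): 123.1 × 331.0 = 40746 J
q3 (heat water 0.0→100.0 °C): 123.1 × 4.14 × 100.0 = 50963 J
q4 (vaporize at 100 °C): 123.1 × 2252.0 = 277221 J
q5 (heat steam 100.0→109.4 °C): 123.1 × 2.01 × 9.4 = 2326 J
Total: 4492 + 40746 + 50963 + 277221 + 2326 = 375748 J = 376 kJ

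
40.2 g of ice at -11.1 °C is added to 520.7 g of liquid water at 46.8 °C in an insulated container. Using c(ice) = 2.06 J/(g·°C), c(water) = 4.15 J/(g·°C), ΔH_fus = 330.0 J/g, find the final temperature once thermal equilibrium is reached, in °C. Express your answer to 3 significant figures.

Heat to bring ice to 0 °C and melt it: q₁ = 40.2×2.06×11.1 + 40.2×330.0 = 14185 J
Heat the water can supply cooling to 0 °C: 520.7×4.15×46.8 = 101130 J > q₁, so all ice melts.
Energy balance: 520.7×4.15×(46.8 − T) = 14185 + 40.2×4.15×(T − 0)
2160.905(46.8 − T) = 14185 + 166.83 T
101130 − 14185 = 2327.735 T
T = 86945 / 2327.735 = 37.35 °C

T_f = 37.4 °C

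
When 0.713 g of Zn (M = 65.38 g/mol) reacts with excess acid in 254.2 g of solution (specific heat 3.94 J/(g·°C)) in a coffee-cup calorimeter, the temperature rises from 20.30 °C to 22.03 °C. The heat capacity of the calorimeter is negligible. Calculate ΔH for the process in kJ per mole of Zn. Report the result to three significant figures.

ΔH = -159 kJ/mol

|ΔT| = |22.03 − 20.30| = 1.73 °C
|q_surr| = (254.2 × 3.94) × 1.73 = 1001.548 × 1.73 = 1733 J
n(Zn) = 0.713 / 65.38 = 0.01091 mol
Temperature rose, so q_rxn = −|q_surr| = -1.733 kJ
ΔH = q_rxn / n = -158.8 kJ/mol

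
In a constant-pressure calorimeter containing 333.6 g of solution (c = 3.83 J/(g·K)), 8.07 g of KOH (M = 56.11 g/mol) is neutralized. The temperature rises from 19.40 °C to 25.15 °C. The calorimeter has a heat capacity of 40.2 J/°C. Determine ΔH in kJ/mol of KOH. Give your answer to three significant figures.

|ΔT| = |25.15 − 19.40| = 5.75 °C
|q_surr| = (333.6 × 3.83 + 40.2) × 5.75 = 1317.888 × 5.75 = 7578 J
n(KOH) = 8.07 / 56.11 = 0.1438 mol
Temperature rose, so q_rxn = −|q_surr| = -7.578 kJ
ΔH = q_rxn / n = -52.70 kJ/mol

ΔH = -52.7 kJ/mol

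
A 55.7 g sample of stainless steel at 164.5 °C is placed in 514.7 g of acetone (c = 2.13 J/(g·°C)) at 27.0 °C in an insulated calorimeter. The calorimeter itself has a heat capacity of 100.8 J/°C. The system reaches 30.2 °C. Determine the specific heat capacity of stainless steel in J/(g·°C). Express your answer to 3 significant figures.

c = 0.512 J/(g·°C)

q_gained = (514.7 × 2.13 + 100.8) × (30.2 − 27.0) = 3831 J
q_lost = 55.7 × c × (164.5 − 30.2) = 7480.51 c
Set equal: c = 3831 / 7480.51 = 0.512 J/(g·°C)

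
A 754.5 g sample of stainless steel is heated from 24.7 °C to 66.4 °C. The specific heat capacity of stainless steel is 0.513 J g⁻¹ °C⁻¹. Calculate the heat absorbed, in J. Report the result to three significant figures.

q = 16100 J

q = m c ΔT = 754.5 × 0.513 × (66.4 − 24.7)
q = 754.5 × 0.513 × 41.7 = 16140 J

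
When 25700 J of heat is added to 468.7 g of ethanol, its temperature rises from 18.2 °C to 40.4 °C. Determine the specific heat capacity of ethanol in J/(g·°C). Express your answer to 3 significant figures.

c = 2.47 J/(g·°C)

c = q / (m ΔT) = 25700 / (468.7 × 22.2)
c = 25700 / 10405.14 = 2.47 J/(g·°C)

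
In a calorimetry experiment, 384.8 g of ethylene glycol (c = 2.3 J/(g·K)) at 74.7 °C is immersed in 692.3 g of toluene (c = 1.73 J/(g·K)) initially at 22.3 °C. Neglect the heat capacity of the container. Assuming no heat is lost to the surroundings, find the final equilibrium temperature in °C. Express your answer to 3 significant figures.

Heat lost by ethylene glycol = heat gained by toluene.
(384.8)(2.3)(74.7 − T) = (692.3)(1.73)(T − 22.3)
885.04 (74.7 − T) = 1197.679 (T − 22.3)
66112 − 885.04 T = 1197.679 T − 26708
92820 = 2082.719 T
T = 44.57 °C

T_f = 44.6 °C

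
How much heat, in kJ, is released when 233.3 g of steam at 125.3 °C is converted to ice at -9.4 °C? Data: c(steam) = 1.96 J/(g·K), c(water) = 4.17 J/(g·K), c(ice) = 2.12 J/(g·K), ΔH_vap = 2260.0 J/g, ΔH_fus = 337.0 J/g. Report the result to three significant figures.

q = 719 kJ

q1 (cool steam 125.3→100 °C): 233.3 × 1.96 × 25.3 = 11569 J
q2 (condense at 100 °C): 233.3 × 2260.0 = 527258 J
q3 (cool water 100→0 °C): 233.3 × 4.17 × 100.0 = 97286 J
q4 (freeze at 0 °C): 233.3 × 337.0 = 78622 J
q5 (cool ice 0→-9.4 °C): 233.3 × 2.12 × 9.4 = 4649 J
Total: 11569 + 527258 + 97286 + 78622 + 4649 = 719384 J = 719 kJ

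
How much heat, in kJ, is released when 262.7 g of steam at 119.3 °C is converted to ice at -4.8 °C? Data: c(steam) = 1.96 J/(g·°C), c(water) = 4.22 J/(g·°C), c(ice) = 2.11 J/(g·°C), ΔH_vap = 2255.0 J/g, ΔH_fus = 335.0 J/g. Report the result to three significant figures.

q1 (cool steam 119.3→100 °C): 262.7 × 1.96 × 19.3 = 9937 J
q2 (condense at 100 °C): 262.7 × 2255.0 = 592389 J
q3 (cool water 100→0 °C): 262.7 × 4.22 × 100.0 = 110859 J
q4 (freeze at 0 °C): 262.7 × 335.0 = 88005 J
q5 (cool ice 0→-4.8 °C): 262.7 × 2.11 × 4.8 = 2661 J
Total: 9937 + 592389 + 110859 + 88005 + 2661 = 803851 J = 804 kJ

q = 804 kJ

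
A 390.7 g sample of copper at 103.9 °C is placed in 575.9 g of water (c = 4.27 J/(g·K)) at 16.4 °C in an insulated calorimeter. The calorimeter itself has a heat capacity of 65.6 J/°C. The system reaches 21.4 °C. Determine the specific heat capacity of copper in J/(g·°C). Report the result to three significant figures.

c = 0.392 J/(g·°C)

q_gained = (575.9 × 4.27 + 65.6) × (21.4 − 16.4) = 12620 J
q_lost = 390.7 × c × (103.9 − 21.4) = 32232.75 c
Set equal: c = 12620 / 32232.75 = 0.392 J/(g·°C)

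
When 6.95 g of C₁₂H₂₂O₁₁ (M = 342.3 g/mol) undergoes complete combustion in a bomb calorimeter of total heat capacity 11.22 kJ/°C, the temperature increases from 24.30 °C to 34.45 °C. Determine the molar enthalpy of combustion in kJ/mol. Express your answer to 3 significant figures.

ΔT = 34.45 − 24.30 = 10.15 °C
q_cal = C_cal × ΔT = 11.22 × 10.15 = 113.883 kJ
n = 6.95 / 342.3 = 0.02030 mol
q_rxn = −q_cal = -113.883 kJ
ΔH = -113.883 / 0.02030 = -5610 kJ/mol

ΔH = -5610 kJ/mol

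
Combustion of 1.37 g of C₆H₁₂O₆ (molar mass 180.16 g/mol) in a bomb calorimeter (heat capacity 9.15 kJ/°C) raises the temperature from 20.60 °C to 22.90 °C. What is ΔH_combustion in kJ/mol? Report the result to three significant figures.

ΔT = 22.90 − 20.60 = 2.30 °C
q_cal = C_cal × ΔT = 9.15 × 2.30 = 21.045 kJ
n = 1.37 / 180.16 = 0.007604 mol
q_rxn = −q_cal = -21.045 kJ
ΔH = -21.045 / 0.007604 = -2768 kJ/mol

ΔH = -2770 kJ/mol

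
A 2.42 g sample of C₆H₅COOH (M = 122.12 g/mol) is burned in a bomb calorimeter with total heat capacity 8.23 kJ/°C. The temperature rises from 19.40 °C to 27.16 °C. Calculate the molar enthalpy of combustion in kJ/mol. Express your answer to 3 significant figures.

ΔH = -3220 kJ/mol

ΔT = 27.16 − 19.40 = 7.76 °C
q_cal = C_cal × ΔT = 8.23 × 7.76 = 63.8648 kJ
n = 2.42 / 122.12 = 0.01982 mol
q_rxn = −q_cal = -63.8648 kJ
ΔH = -63.8648 / 0.01982 = -3222 kJ/mol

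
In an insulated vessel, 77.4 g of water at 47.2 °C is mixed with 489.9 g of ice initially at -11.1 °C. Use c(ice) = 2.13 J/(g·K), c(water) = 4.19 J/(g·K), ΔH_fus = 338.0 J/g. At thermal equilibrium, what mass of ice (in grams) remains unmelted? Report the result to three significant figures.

Heat to warm all ice to 0 °C: 489.9×2.13×11.1 = 11583 J
Heat released by water cooling to 0 °C: 77.4×4.19×47.2 = 15307 J
15307 J < 11583 + 489.9×338.0 = 177169.2 J, so not all ice melts; final T = 0 °C.
Heat left for melting: 15307 − 11583 = 3724 J
Mass melted = 3724 / 338.0 = 11.02 g
Ice remaining = 489.9 − 11.02 = 478.88 g

m_ice remaining = 479 g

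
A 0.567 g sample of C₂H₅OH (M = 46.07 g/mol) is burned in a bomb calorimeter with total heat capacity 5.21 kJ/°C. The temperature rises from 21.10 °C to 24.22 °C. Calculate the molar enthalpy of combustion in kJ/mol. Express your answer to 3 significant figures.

ΔT = 24.22 − 21.10 = 3.12 °C
q_cal = C_cal × ΔT = 5.21 × 3.12 = 16.2552 kJ
n = 0.567 / 46.07 = 0.01231 mol
q_rxn = −q_cal = -16.2552 kJ
ΔH = -16.2552 / 0.01231 = -1320 kJ/mol

ΔH = -1320 kJ/mol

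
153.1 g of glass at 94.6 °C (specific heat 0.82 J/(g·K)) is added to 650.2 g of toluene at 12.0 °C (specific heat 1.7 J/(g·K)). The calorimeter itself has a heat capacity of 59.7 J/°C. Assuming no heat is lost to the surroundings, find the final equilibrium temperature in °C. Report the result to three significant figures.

T_f = 20.0 °C

Heat lost by glass = heat gained by toluene + calorimeter.
(153.1)(0.82)(94.6 − T) = [(650.2)(1.7) + 59.7](T − 12.0)
125.542 (94.6 − T) = 1165.04 (T − 12.0)
11876 − 125.542 T = 1165.04 T − 13980
25856 = 1290.582 T
T = 20.03 °C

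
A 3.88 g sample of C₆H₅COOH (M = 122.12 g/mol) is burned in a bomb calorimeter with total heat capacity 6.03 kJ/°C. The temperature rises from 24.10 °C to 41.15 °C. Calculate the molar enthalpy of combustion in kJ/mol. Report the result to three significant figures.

ΔT = 41.15 − 24.10 = 17.05 °C
q_cal = C_cal × ΔT = 6.03 × 17.05 = 102.8115 kJ
n = 3.88 / 122.12 = 0.03177 mol
q_rxn = −q_cal = -102.8115 kJ
ΔH = -102.8115 / 0.03177 = -3236 kJ/mol

ΔH = -3240 kJ/mol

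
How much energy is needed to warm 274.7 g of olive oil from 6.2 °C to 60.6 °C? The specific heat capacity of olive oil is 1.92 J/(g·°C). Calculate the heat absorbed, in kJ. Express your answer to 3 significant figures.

q = m c ΔT = 274.7 × 1.92 × (60.6 − 6.2)
q = 274.7 × 1.92 × 54.4 = 28690 J = 28.7 kJ

q = 28.7 kJ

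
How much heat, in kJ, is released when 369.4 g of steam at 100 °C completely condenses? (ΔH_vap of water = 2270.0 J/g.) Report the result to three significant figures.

q = m × ΔH_vap = 369.4 × 2270.0 = 838500 J = 839 kJ

q = 839 kJ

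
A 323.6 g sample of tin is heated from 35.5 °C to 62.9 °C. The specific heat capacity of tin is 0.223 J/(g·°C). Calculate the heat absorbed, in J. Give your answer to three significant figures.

q = 1980 J

q = m c ΔT = 323.6 × 0.223 × (62.9 − 35.5)
q = 323.6 × 0.223 × 27.4 = 1977 J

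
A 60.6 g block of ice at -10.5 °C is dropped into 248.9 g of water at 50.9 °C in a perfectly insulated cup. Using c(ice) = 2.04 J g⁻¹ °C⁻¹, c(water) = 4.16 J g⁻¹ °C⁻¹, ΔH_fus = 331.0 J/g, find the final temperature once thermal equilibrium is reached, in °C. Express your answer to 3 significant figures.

T_f = 24.3 °C

Heat to bring ice to 0 °C and melt it: q₁ = 60.6×2.04×10.5 + 60.6×331.0 = 21357 J
Heat the water can supply cooling to 0 °C: 248.9×4.16×50.9 = 52703.1 J > q₁, so all ice melts.
Energy balance: 248.9×4.16×(50.9 − T) = 21357 + 60.6×4.16×(T − 0)
1035.424(50.9 − T) = 21357 + 252.096 T
52703.1 − 21357 = 1287.520 T
T = 31346.1 / 1287.520 = 24.346 °C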